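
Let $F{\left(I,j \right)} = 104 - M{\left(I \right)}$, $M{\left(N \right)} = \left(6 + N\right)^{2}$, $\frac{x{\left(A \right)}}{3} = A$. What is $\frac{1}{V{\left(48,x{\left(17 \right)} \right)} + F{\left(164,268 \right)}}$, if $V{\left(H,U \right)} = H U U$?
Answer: $\frac{1}{96052} \approx 1.0411 \cdot 10^{-5}$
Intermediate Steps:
$x{\left(A \right)} = 3 A$
$F{\left(I,j \right)} = 104 - \left(6 + I\right)^{2}$
$V{\left(H,U \right)} = H U^{2}$
$\frac{1}{V{\left(48,x{\left(17 \right)} \right)} + F{\left(164,268 \right)}} = \frac{1}{48 \left(3 \cdot 17\right)^{2} + \left(104 - \left(6 + 164\right)^{2}\right)} = \frac{1}{48 \cdot 51^{2} + \left(104 - 170^{2}\right)} = \frac{1}{48 \cdot 2601 + \left(104 - 28900\right)} = \frac{1}{124848 + \left(104 - 28900\right)} = \frac{1}{124848 - 28796} = \frac{1}{96052}$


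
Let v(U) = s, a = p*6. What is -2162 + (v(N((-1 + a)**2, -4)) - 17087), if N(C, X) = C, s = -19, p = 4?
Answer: -19268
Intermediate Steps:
a = 24 (a = 4*6 = 24)
v(U) = -19
-2162 + (v(N((-1 + a)**2, -4)) - 17087) = -2162 + (-19 - 17087) = -2162 - 17106 = -19268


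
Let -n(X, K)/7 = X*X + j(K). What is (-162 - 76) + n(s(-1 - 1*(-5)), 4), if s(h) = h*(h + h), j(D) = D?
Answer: -7434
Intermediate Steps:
s(h) = 2*h**2 (s(h) = h*(2*h) = 2*h**2)
n(X, K) = -7*K - 7*X**2 (n(X, K) = -7*(X*X + K) = -7*(X**2 + K) = -7*(K + X**2) = -7*K - 7*X**2)
(-162 - 76) + n(s(-1 - 1*(-5)), 4) = (-162 - 76) + (-7*4 - 7*4*(-1 - 1*(-5))**4) = -238 + (-28 - 7*4*(-1 + 5)**4) = -238 + (-28 - 7*(2*4**2)**2) = -238 + (-28 - 7*(2*16)**2) = -238 + (-28 - 7*32**2) = -238 + (-28 - 7*1024) = -238 + (-28 - 7168) = -238 - 7196 = -7434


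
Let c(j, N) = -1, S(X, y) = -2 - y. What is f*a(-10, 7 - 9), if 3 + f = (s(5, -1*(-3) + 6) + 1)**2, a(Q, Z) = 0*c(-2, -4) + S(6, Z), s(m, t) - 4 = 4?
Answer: 0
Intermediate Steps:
s(m, t) = 8 (s(m, t) = 4 + 4 = 8)
a(Q, Z) = -2 - Z (a(Q, Z) = 0*(-1) + (-2 - Z) = 0 + (-2 - Z) = -2 - Z)
f = 78 (f = -3 + (8 + 1)**2 = -3 + 9**2 = -3 + 81 = 78)
f*a(-10, 7 - 9) = 78*(-2 - (7 - 9)) = 78*(-2 - 1*(-2)) = 78*(-2 + 2) = 78*0 = 0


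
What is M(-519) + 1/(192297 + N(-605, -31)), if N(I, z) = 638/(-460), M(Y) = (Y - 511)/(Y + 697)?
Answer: -22777394895/3936291199 ≈ -5.7865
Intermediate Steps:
M(Y) = (-511 + Y)/(697 + Y)
N(I, z) = -319/230 (N(I, z) = 638*(-1/460) = -319/230)
M(-519) + 1/(192297 + N(-605, -31)) = (-511 - 519)/(697 - 519) + 1/(192297 - 319/230) = -1030/178 + 1/(44227991/230) = (1/178)*(-1030) + 230/44227991 = -515/89 + 230/44227991 = -22777394895/3936291199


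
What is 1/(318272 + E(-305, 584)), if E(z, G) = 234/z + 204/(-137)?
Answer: 41785/13298901242 ≈ 3.1420e-6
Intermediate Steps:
E(z, G) = -204/137 + 234/z (E(z, G) = 234/z + 204*(-1/137) = 234/z - 204/137 = -204/137 + 234/z)
1/(318272 + E(-305, 584)) = 1/(318272 + (-204/137 + 234/(-305))) = 1/(318272 + (-204/137 + 234*(-1/305))) = 1/(318272 + (-204/137 - 234/305)) = 1/(318272 - 94278/41785) = 1/(13298901242/41785) = 41785/13298901242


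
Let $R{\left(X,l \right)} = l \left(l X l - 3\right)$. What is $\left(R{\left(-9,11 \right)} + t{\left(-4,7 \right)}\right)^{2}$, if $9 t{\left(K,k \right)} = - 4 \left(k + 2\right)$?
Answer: $144384256$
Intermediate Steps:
$t{\left(K,k \right)} = - \frac{8}{9} - \frac{4 k}{9}$ ($t{\left(K,k \right)} = \frac{\left(-4\right) \left(k + 2\right)}{9} = \frac{\left(-4\right) \left(2 + k\right)}{9} = \frac{-8 - 4 k}{9} = - \frac{8}{9} - \frac{4 k}{9}$)
$R{\left(X,l \right)} = l \left(-3 + X l^{2}\right)$ ($R{\left(X,l \right)} = l \left(X l l - 3\right) = l \left(X l^{2} - 3\right) = l \left(-3 + X l^{2}\right)$)
$\left(R{\left(-9,11 \right)} + t{\left(-4,7 \right)}\right)^{2} = \left(11 \left(-3 - 9 \cdot 11^{2}\right) - 4\right)^{2} = \left(11 \left(-3 - 1089\right) - 4\right)^{2} = \left(11 \left(-1092\right) - 4\right)^{2} = \left(-12012 - 4\right)^{2} = \left(-12016\right)^{2} = 144384256$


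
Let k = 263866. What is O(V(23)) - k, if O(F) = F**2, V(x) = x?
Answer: -263337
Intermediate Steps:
O(V(23)) - k = 23**2 - 1*263866 = 529 - 263866 = -263337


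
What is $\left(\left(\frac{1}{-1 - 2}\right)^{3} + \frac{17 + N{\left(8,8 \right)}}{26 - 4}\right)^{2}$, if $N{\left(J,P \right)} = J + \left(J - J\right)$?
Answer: $\frac{426409}{352836} \approx 1.2085$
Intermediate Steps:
$N{\left(J,P \right)} = J$ ($N{\left(J,P \right)} = J + 0 = J$)
$\left(\left(\frac{1}{-1 - 2}\right)^{3} + \frac{17 + N{\left(8,8 \right)}}{26 - 4}\right)^{2} = \left(\left(\frac{1}{-1 - 2}\right)^{3} + \frac{17 + 8}{26 - 4}\right)^{2} = \left(\left(\frac{1}{-3}\right)^{3} + \frac{25}{22}\right)^{2} = \left(\left(- \frac{1}{3}\right)^{3} + 25 \cdot \frac{1}{22}\right)^{2} = \left(- \frac{1}{27} + \frac{25}{22}\right)^{2} = \left(\frac{653}{594}\right)^{2} = \frac{426409}{352836}$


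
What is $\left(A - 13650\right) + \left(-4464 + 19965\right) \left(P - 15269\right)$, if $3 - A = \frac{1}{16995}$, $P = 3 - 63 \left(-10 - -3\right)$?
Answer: $- \frac{3905722444141}{16995} \approx -2.2982 \cdot 10^{8}$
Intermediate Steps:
$P = 444$ ($P = 3 - 63 \left(-10 + 3\right) = 3 - -441 = 3 + 441 = 444$)
$A = \frac{50984}{16995}$ ($A = 3 - \frac{1}{16995} = \frac{50984}{16995} \approx 2.9999$)
$\left(A - 13650\right) + \left(-4464 + 19965\right) \left(P - 15269\right) = \left(\frac{50984}{16995} - 13650\right) + \left(-4464 + 19965\right) \left(444 - 15269\right) = - \frac{231930766}{16995} + 15501 \left(-14825\right) = - \frac{231930766}{16995} - 229802325 = - \frac{3905722444141}{16995}$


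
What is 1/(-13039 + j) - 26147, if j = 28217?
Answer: -396859165/15178 ≈ -26147.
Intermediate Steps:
1/(-13039 + j) - 26147 = 1/(-13039 + 28217) - 26147 = 1/15178 - 26147 = -396859165/15178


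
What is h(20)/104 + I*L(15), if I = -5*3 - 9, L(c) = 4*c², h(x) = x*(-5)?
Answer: -561625/26 ≈ -21601.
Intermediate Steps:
h(x) = -5*x
I = -24 (I = -15 - 9 = -24)
h(20)/104 + I*L(15) = -5*20/104 - 96*15² = -100*1/104 - 96*225 = -25/26 - 24*900 = -25/26 - 21600 = -561625/26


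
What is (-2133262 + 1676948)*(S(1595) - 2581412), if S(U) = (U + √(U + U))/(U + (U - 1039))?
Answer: 2533736242655738/2151 - 456314*√3190/2151 ≈ 1.1779e+12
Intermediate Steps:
S(U) = (U + √2*√U)/(-1039 + 2*U) (S(U) = (U + √(2*U))/(U + (-1039 + U)) = (U + √2*√U)/(-1039 + 2*U))
(-2133262 + 1676948)*(S(1595) - 2581412) = (-2133262 + 1676948)*((1595 + √2*√1595)/(-1039 + 2*1595) - 2581412) = -456314*((1595 + √3190)/(-1039 + 3190) - 2581412) = -456314*((1595 + √3190)/2151 - 2581412) = -456314*((1595/2151 + √3190/2151) - 2581412) = -456314*(-5552615617/2151 + √3190/2151) = 2533736242655738/2151 - 456314*√3190/2151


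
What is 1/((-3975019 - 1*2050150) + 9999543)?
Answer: 1/3974374 ≈ 2.5161e-7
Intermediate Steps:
1/((-3975019 - 1*2050150) + 9999543) = 1/((-3975019 - 2050150) + 9999543) = 1/(-6025169 + 9999543) = 1/3974374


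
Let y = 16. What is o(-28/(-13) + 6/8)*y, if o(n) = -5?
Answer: -80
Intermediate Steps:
o(-28/(-13) + 6/8)*y = -5*16 = -80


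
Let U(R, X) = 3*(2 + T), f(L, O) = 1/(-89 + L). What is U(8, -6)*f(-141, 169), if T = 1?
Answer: -9/230 ≈ -0.039130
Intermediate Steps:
U(R, X) = 9 (U(R, X) = 3*(2 + 1) = 3*3 = 9)
U(8, -6)*f(-141, 169) = 9/(-89 - 141) = 9/(-230) = 9*(-1/230) = -9/230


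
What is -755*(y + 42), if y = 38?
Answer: -60400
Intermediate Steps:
-755*(y + 42) = -755*(38 + 42) = -755*80 = -60400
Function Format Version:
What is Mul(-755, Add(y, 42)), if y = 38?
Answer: -60400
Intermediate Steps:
Mul(-755, Add(y, 42)) = Mul(-755, Add(38, 42)) = Mul(-755, 80) = -60400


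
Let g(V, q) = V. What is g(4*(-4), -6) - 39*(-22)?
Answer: 842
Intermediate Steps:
g(4*(-4), -6) - 39*(-22) = 4*(-4) - 39*(-22) = -16 + 858 = 842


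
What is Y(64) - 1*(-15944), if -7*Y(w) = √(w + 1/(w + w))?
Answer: 15944 - √16386/112 ≈ 15943.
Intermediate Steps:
Y(w) = -√(w + 1/(2*w))/7 (Y(w) = -√(w + 1/(w + w))/7 = -√(w + 1/(2*w))/7)
Y(64) - 1*(-15944) = -√(2/64 + 4*64)/14 - 1*(-15944) = -√(2*(1/64) + 256)/14 + 15944 = -√(1/32 + 256)/14 + 15944 = -√16386/112 + 15944 = 15944 - √16386/112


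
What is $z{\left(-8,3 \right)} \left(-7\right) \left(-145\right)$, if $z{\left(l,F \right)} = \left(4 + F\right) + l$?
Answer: $-1015$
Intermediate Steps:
$z{\left(l,F \right)} = 4 + F + l$
$z{\left(-8,3 \right)} \left(-7\right) \left(-145\right) = \left(4 + 3 - 8\right) \left(-7\right) \left(-145\right) = \left(-1\right) \left(-7\right) \left(-145\right) = 7 \left(-145\right) = -1015$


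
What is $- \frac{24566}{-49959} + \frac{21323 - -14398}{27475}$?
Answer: $\frac{351362327}{196089075} \approx 1.7919$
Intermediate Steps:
$- \frac{24566}{-49959} + \frac{21323 - -14398}{27475} = \left(-24566\right) \left(- \frac{1}{49959}\right) + \left(21323 + 14398\right) \frac{1}{27475} = \frac{24566}{49959} + 35721 \cdot \frac{1}{27475} = \frac{24566}{49959} + \frac{5103}{3925} = \frac{351362327}{196089075}$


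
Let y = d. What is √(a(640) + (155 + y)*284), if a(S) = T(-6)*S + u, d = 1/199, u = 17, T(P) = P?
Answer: √1591897913/199 ≈ 200.50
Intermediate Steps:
d = 1/199 ≈ 0.0050251
y = 1/199 ≈ 0.0050251
a(S) = 17 - 6*S (a(S) = -6*S + 17 = 17 - 6*S)
√(a(640) + (155 + y)*284) = √((17 - 6*640) + (155 + 1/199)*284) = √((17 - 3840) + (30846/199)*284) = √(-3823 + 8760264/199) = √(7999487/199) = √1591897913/199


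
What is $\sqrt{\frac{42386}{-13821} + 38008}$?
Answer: $\frac{7 \sqrt{148157222478}}{13821} \approx 194.95$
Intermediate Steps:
$\sqrt{\frac{42386}{-13821} + 38008} = \sqrt{42386 \left(- \frac{1}{13821}\right) + 38008} = \sqrt{- \frac{42386}{13821} + 38008} = \sqrt{\frac{525266182}{13821}} = \frac{7 \sqrt{148157222478}}{13821}$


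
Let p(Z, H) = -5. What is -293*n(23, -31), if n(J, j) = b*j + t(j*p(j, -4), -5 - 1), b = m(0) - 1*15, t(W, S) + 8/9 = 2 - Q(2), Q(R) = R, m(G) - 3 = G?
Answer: -978620/9 ≈ -1.0874e+5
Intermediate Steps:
m(G) = 3 + G
t(W, S) = -8/9 (t(W, S) = -8/9 + (2 - 1*2) = -8/9 + (2 - 2) = -8/9 + 0 = -8/9)
b = -12 (b = (3 + 0) - 1*15 = 3 - 15 = -12)
n(J, j) = -8/9 - 12*j (n(J, j) = -12*j - 8/9 = -8/9 - 12*j)
-293*n(23, -31) = -293*(-8/9 - 12*(-31)) = -293*(-8/9 + 372) = -293*3340/9 = -978620/9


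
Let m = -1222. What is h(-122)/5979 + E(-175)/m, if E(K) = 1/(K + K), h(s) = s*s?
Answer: 6365892779/2557218300 ≈ 2.4894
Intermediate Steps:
h(s) = s²
E(K) = 1/(2*K)
h(-122)/5979 + E(-175)/m = (-122)²/5979 + ((½)/(-175))/(-1222) = 14884*(1/5979) + ((½)*(-1/175))*(-1/1222) = 14884/5979 - 1/350*(-1/1222) = 14884/5979 + 1/427700 = 6365892779/2557218300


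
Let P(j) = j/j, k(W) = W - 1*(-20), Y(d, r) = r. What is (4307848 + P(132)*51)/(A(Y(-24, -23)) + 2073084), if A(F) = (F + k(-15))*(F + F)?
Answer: 4307899/2073912 ≈ 2.0772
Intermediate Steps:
k(W) = 20 + W (k(W) = W + 20 = 20 + W)
P(j) = 1
A(F) = 2*F*(5 + F) (A(F) = (F + (20 - 15))*(F + F) = (F + 5)*(2*F) = (5 + F)*(2*F) = 2*F*(5 + F))
(4307848 + P(132)*51)/(A(Y(-24, -23)) + 2073084) = (4307848 + 1*51)/(2*(-23)*(5 - 23) + 2073084) = (4307848 + 51)/(2*(-23)*(-18) + 2073084) = 4307899/(828 + 2073084) = 4307899/2073912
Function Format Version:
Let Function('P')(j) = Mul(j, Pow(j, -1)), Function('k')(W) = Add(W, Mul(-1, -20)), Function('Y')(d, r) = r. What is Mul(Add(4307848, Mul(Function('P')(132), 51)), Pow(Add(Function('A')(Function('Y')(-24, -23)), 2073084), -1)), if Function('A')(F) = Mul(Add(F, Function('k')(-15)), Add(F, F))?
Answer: Rational(4307899, 2073912) ≈ 2.0772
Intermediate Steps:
Function('k')(W) = Add(20, W) (Function('k')(W) = Add(W, 20) = Add(20, W))
Function('P')(j) = 1
Function('A')(F) = Mul(2, F, Add(5, F)) (Function('A')(F) = Mul(Add(F, Add(20, -15)), Add(F, F)) = Mul(Add(F, 5), Mul(2, F)) = Mul(Add(5, F), Mul(2, F)) = Mul(2, F, Add(5, F)))
Mul(Add(4307848, Mul(Function('P')(132), 51)), Pow(Add(Function('A')(Function('Y')(-24, -23)), 2073084), -1)) = Mul(Add(4307848, Mul(1, 51)), Pow(Add(Mul(2, -23, Add(5, -23)), 2073084), -1)) = Mul(Add(4307848, 51), Pow(Add(Mul(2, -23, -18), 2073084), -1)) = Mul(4307899, Pow(Add(828, 2073084), -1)) = Mul(4307899, Pow(2073912, -1)) = Mul(4307899, Rational(1, 2073912)) = Rational(4307899, 2073912)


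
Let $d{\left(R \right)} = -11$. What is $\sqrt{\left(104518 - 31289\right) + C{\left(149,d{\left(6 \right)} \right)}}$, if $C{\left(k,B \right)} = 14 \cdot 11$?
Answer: $\sqrt{73383} \approx 270.89$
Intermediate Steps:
$C{\left(k,B \right)} = 154$
$\sqrt{\left(104518 - 31289\right) + C{\left(149,d{\left(6 \right)} \right)}} = \sqrt{\left(104518 - 31289\right) + 154} = \sqrt{73229 + 154} = \sqrt{73383}$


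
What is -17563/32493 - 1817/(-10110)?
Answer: -39507383/109501410 ≈ -0.36079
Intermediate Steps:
-17563/32493 - 1817/(-10110) = -17563*1/32493 - 1817*(-1/10110) = -17563/32493 + 1817/10110 = -39507383/109501410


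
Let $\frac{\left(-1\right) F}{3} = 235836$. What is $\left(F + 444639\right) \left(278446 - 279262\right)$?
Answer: $214501104$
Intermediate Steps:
$F = -707508$ ($F = \left(-3\right) 235836 = -707508$)
$\left(F + 444639\right) \left(278446 - 279262\right) = \left(-707508 + 444639\right) \left(278446 - 279262\right) = \left(-262869\right) \left(-816\right) = 214501104$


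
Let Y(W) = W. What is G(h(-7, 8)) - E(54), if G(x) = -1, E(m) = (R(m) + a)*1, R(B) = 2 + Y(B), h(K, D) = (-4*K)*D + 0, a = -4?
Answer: -53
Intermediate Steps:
h(K, D) = -4*D*K (h(K, D) = -4*D*K + 0 = -4*D*K)
R(B) = 2 + B
E(m) = -2 + m (E(m) = ((2 + m) - 4)*1 = (-2 + m)*1 = -2 + m)
G(h(-7, 8)) - E(54) = -1 - (-2 + 54) = -1 - 1*52 = -1 - 52 = -53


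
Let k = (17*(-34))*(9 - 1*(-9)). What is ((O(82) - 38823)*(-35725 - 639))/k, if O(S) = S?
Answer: -352194431/2601 ≈ -1.3541e+5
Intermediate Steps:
k = -10404 (k = -578*(9 + 9) = -578*18 = -10404)
((O(82) - 38823)*(-35725 - 639))/k = ((82 - 38823)*(-35725 - 639))/(-10404) = -38741*(-36364)*(-1/10404) = 1408777724*(-1/10404) = -352194431/2601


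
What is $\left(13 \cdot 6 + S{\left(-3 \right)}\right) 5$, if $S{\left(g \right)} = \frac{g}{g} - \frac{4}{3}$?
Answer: $\frac{1165}{3} \approx 388.33$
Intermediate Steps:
$S{\left(g \right)} = - \frac{1}{3}$ ($S{\left(g \right)} = 1 - \frac{4}{3} = - \frac{1}{3}$)
$\left(13 \cdot 6 + S{\left(-3 \right)}\right) 5 = \left(13 \cdot 6 - \frac{1}{3}\right) 5 = \left(78 - \frac{1}{3}\right) 5 = \frac{233}{3} \cdot 5 = \frac{1165}{3}$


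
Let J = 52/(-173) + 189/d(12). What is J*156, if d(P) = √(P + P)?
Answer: -8112/173 + 2457*√6 ≈ 5971.5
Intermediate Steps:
d(P) = √2*√P (d(P) = √(2*P) = √2*√P)
J = -52/173 + 63*√6/4 (J = 52/(-173) + 189/((√2*√12)) = 52*(-1/173) + 189/((√2*(2*√3))) = -52/173 + 189/((2*√6)) = -52/173 + 189*(√6/12) = -52/173 + 63*√6/4 ≈ 38.279)
J*156 = (-52/173 + 63*√6/4)*156 = -8112/173 + 2457*√6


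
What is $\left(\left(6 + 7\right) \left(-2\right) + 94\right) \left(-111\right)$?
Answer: $-7548$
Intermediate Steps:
$\left(\left(6 + 7\right) \left(-2\right) + 94\right) \left(-111\right) = \left(13 \left(-2\right) + 94\right) \left(-111\right) = \left(-26 + 94\right) \left(-111\right) = 68 \left(-111\right) = -7548$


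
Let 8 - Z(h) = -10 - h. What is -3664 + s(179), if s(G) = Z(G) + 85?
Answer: -3382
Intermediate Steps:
Z(h) = 18 + h (Z(h) = 8 - (-10 - h) = 8 + (10 + h) = 18 + h)
s(G) = 103 + G (s(G) = (18 + G) + 85 = 103 + G)
-3664 + s(179) = -3664 + (103 + 179) = -3664 + 282 = -3382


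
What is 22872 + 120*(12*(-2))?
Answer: 19992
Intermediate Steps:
22872 + 120*(12*(-2)) = 22872 + 120*(-24) = 22872 - 2880 = 19992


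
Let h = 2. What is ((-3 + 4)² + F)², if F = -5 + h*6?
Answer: 64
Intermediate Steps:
F = 7 (F = -5 + 2*6 = -5 + 12 = 7)
((-3 + 4)² + F)² = ((-3 + 4)² + 7)² = (1² + 7)² = (1 + 7)² = 8² = 64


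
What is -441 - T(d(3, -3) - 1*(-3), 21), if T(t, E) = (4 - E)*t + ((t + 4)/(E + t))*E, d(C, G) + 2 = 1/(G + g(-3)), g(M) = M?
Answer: -339145/786 ≈ -431.48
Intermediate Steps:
d(C, G) = -2 + 1/(-3 + G) (d(C, G) = -2 + 1/(G - 3) = -2 + 1/(-3 + G))
T(t, E) = t*(4 - E) + E*(4 + t)/(E + t) (T(t, E) = t*(4 - E) + ((4 + t)/(E + t))*E = t*(4 - E) + E*(4 + t)/(E + t))
-441 - T(d(3, -3) - 1*(-3), 21) = -441 - (4*21 + 4*((7 - 2*(-3))/(-3 - 3) - 1*(-3))**2 - 1*21*((7 - 2*(-3))/(-3 - 3) - 1*(-3))**2 - 1*((7 - 2*(-3))/(-3 - 3) - 1*(-3))*21**2 + 5*21*((7 - 2*(-3))/(-3 - 3) - 1*(-3)))/(21 + ((7 - 2*(-3))/(-3 - 3) - 1*(-3))) = -441 - (84 + 4*((7 + 6)/(-6) + 3)**2 - 1*21*((7 + 6)/(-6) + 3)**2 - 1*((7 + 6)/(-6) + 3)*441 + 5*21*((7 + 6)/(-6) + 3))/(21 + ((7 + 6)/(-6) + 3)) = -441 - (84 + 4*(-1/6*13 + 3)**2 - 1*21*(-1/6*13 + 3)**2 - 1*(-1/6*13 + 3)*441 + 5*21*(-1/6*13 + 3))/(21 + (-1/6*13 + 3)) = -441 - (84 + 4*(-13/6 + 3)**2 - 1*21*(-13/6 + 3)**2 - 1*(-13/6 + 3)*441 + 5*21*(-13/6 + 3))/(21 + (-13/6 + 3)) = -441 - (84 + 4*(5/6)**2 - 1*21*(5/6)**2 - 1*5/6*441 + 5*21*(5/6))/(21 + 5/6) = -441 - (84 + 4*(25/36) - 1*21*25/36 - 735/2 + 175/2)/131/6 = -441 - 6*(84 + 25/9 - 175/12 - 735/2 + 175/2)/131 = -441 - 6*(-7481)/(131*36) = -441 - 1*(-7481/786) = -441 + 7481/786 = -339145/786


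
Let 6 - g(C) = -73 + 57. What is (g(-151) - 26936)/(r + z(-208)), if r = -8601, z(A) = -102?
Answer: 26914/8703 ≈ 3.0925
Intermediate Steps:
g(C) = 22 (g(C) = 6 - (-73 + 57) = 6 - 1*(-16) = 6 + 16 = 22)
(g(-151) - 26936)/(r + z(-208)) = (22 - 26936)/(-8601 - 102) = -26914/(-8703) = -26914*(-1/8703) = 26914/8703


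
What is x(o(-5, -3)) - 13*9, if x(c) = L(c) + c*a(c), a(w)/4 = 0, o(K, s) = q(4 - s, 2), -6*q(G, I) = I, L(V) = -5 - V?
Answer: -365/3 ≈ -121.67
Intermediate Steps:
q(G, I) = -I/6
o(K, s) = -⅓ (o(K, s) = -⅙*2 = -⅓)
a(w) = 0 (a(w) = 4*0 = 0)
x(c) = -5 - c (x(c) = (-5 - c) + c*0 = (-5 - c) + 0 = -5 - c)
x(o(-5, -3)) - 13*9 = (-5 - 1*(-⅓)) - 13*9 = (-5 + ⅓) - 117 = -14/3 - 117 = -365/3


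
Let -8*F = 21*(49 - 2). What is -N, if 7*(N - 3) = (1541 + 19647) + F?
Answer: -168685/56 ≈ -3012.2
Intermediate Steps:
F = -987/8 (F = -21*(49 - 2)/8 = -21*47/8 = -⅛*987 = -987/8 ≈ -123.38)
N = 168685/56 (N = 3 + ((1541 + 19647) - 987/8)/7 = 3 + (21188 - 987/8)/7 = 3 + (⅐)*(168517/8) = 3 + 168517/56 = 168685/56 ≈ 3012.2)
-N = -1*168685/56 = -168685/56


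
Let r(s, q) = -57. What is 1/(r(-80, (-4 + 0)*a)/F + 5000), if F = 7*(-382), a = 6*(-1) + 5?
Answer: 2674/13370057 ≈ 0.00020000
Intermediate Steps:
a = -1 (a = -6 + 5 = -1)
F = -2674
1/(r(-80, (-4 + 0)*a)/F + 5000) = 1/(-57/(-2674) + 5000) = 1/(-57*(-1/2674) + 5000) = 1/(57/2674 + 5000) = 1/(13370057/2674) = 2674/13370057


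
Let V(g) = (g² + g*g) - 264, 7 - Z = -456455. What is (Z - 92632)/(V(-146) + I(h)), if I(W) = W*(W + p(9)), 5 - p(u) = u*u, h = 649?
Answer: 72766/82849 ≈ 0.87830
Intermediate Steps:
Z = 456462 (Z = 7 - 1*(-456455) = 7 + 456455 = 456462)
p(u) = 5 - u² (p(u) = 5 - u*u = 5 - u²)
I(W) = W*(-76 + W) (I(W) = W*(W + (5 - 1*9²)) = W*(W + (5 - 1*81)) = W*(W + (5 - 81)) = W*(W - 76) = W*(-76 + W))
V(g) = -264 + 2*g² (V(g) = (g² + g²) - 264 = 2*g² - 264 = -264 + 2*g²)
(Z - 92632)/(V(-146) + I(h)) = (456462 - 92632)/((-264 + 2*(-146)²) + 649*(-76 + 649)) = 363830/((-264 + 2*21316) + 649*573) = 363830/((-264 + 42632) + 371877) = 363830/(42368 + 371877) = 363830/414245 = 363830*(1/414245) = 72766/82849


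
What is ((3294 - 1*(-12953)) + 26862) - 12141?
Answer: 30968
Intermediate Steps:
((3294 - 1*(-12953)) + 26862) - 12141 = ((3294 + 12953) + 26862) - 12141 = (16247 + 26862) - 12141 = 43109 - 12141 = 30968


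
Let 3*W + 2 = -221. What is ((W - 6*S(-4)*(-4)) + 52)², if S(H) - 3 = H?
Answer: 19321/9 ≈ 2146.8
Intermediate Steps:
W = -223/3 (W = -⅔ + (⅓)*(-221) = -⅔ - 221/3 = -223/3 ≈ -74.333)
S(H) = 3 + H
((W - 6*S(-4)*(-4)) + 52)² = ((-223/3 - 6*(3 - 4)*(-4)) + 52)² = ((-223/3 - 6*(-1)*(-4)) + 52)² = ((-223/3 + 6*(-4)) + 52)² = ((-223/3 - 24) + 52)² = (-295/3 + 52)² = (-139/3)² = 19321/9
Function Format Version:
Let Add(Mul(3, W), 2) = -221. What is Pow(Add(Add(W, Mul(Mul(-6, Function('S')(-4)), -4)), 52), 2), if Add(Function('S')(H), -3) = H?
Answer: Rational(19321, 9) ≈ 2146.8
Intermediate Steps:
W = Rational(-223, 3) (W = Add(Rational(-2, 3), Mul(Rational(1, 3), -221)) = Add(Rational(-2, 3), Rational(-221, 3)) = Rational(-223, 3) ≈ -74.333)
Function('S')(H) = Add(3, H)
Pow(Add(Add(W, Mul(Mul(-6, Function('S')(-4)), -4)), 52), 2) = Pow(Add(Add(Rational(-223, 3), Mul(Mul(-6, Add(3, -4)), -4)), 52), 2) = Pow(Add(Add(Rational(-223, 3), Mul(Mul(-6, -1), -4)), 52), 2) = Pow(Add(Add(Rational(-223, 3), Mul(6, -4)), 52), 2) = Pow(Add(Add(Rational(-223, 3), -24), 52), 2) = Pow(Add(Rational(-295, 3), 52), 2) = Pow(Rational(-139, 3), 2) = Rational(19321, 9)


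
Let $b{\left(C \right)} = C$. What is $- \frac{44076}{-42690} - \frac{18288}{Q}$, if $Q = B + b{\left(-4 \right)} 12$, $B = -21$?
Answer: $\frac{43541998}{163645} \approx 266.08$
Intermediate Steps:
$Q = -69$ ($Q = -21 - 48 = -69$)
$- \frac{44076}{-42690} - \frac{18288}{Q} = - \frac{44076}{-42690} - \frac{18288}{-69} = \left(-44076\right) \left(- \frac{1}{42690}\right) - - \frac{6096}{23} = \frac{7346}{7115} + \frac{6096}{23} = \frac{43541998}{163645}$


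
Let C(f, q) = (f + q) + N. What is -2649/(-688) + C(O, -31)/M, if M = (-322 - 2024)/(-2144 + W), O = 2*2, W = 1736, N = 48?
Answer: 118719/15824 ≈ 7.5025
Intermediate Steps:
O = 4
C(f, q) = 48 + f + q (C(f, q) = (f + q) + 48 = 48 + f + q)
M = 23/4 (M = (-322 - 2024)/(-2144 + 1736) = -2346/(-408) = -2346*(-1/408) = 23/4 ≈ 5.7500)
-2649/(-688) + C(O, -31)/M = -2649/(-688) + (48 + 4 - 31)/(23/4) = -2649*(-1/688) + 21*(4/23) = 2649/688 + 84/23 = 118719/15824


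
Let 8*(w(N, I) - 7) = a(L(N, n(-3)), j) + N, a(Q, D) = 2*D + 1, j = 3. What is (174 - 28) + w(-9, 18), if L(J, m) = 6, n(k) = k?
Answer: 611/4 ≈ 152.75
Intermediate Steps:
a(Q, D) = 1 + 2*D
w(N, I) = 63/8 + N/8 (w(N, I) = 7 + ((1 + 2*3) + N)/8 = 7 + ((1 + 6) + N)/8 = 7 + (7 + N)/8 = 7 + (7/8 + N/8) = 63/8 + N/8)
(174 - 28) + w(-9, 18) = (174 - 28) + (63/8 + (⅛)*(-9)) = 146 + (63/8 - 9/8) = 146 + 27/4 = 611/4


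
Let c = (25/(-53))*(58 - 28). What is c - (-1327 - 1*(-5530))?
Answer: -223509/53 ≈ -4217.1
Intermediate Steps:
c = -750/53 (c = (25*(-1/53))*30 = -25/53*30 = -750/53 ≈ -14.151)
c - (-1327 - 1*(-5530)) = -750/53 - (-1327 - 1*(-5530)) = -750/53 - (-1327 + 5530) = -750/53 - 1*4203 = -750/53 - 4203 = -223509/53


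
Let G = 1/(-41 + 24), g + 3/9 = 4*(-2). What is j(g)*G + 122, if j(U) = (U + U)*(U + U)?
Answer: 16166/153 ≈ 105.66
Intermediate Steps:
g = -25/3 (g = -1/3 + 4*(-2) = -1/3 - 8 = -25/3 ≈ -8.3333)
G = -1/17 (G = 1/(-17) = -1/17 ≈ -0.058824)
j(U) = 4*U**2 (j(U) = (2*U)*(2*U) = 4*U**2)
j(g)*G + 122 = (4*(-25/3)**2)*(-1/17) + 122 = (4*(625/9))*(-1/17) + 122 = (2500/9)*(-1/17) + 122 = -2500/153 + 122 = 16166/153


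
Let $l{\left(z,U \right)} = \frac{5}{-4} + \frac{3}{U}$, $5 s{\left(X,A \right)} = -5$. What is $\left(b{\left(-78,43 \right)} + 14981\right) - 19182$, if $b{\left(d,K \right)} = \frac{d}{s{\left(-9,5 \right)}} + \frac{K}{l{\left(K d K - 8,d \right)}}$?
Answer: $- \frac{278477}{67} \approx -4156.4$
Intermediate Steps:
$s{\left(X,A \right)} = -1$ ($s{\left(X,A \right)} = \frac{1}{5} \left(-5\right) = -1$)
$l{\left(z,U \right)} = - \frac{5}{4} + \frac{3}{U}$ ($l{\left(z,U \right)} = 5 \left(- \frac{1}{4}\right) + \frac{3}{U} = - \frac{5}{4} + \frac{3}{U}$)
$b{\left(d,K \right)} = - d + \frac{K}{- \frac{5}{4} + \frac{3}{d}}$ ($b{\left(d,K \right)} = \frac{d}{-1} + \frac{K}{- \frac{5}{4} + \frac{3}{d}} = d \left(-1\right) + \frac{K}{- \frac{5}{4} + \frac{3}{d}} = - d + \frac{K}{- \frac{5}{4} + \frac{3}{d}}$)
$\left(b{\left(-78,43 \right)} + 14981\right) - 19182 = \left(- \frac{78 \left(12 - -390 - 172\right)}{-12 + 5 \left(-78\right)} + 14981\right) - 19182 = \left(- \frac{78 \left(12 + 390 - 172\right)}{-12 - 390} + 14981\right) - 19182 = \left(\left(-78\right) \frac{1}{-402} \cdot 230 + 14981\right) - 19182 = \left(\left(-78\right) \left(- \frac{1}{402}\right) 230 + 14981\right) - 19182 = \left(\frac{2990}{67} + 14981\right) - 19182 = \frac{1006717}{67} - 19182 = - \frac{278477}{67}$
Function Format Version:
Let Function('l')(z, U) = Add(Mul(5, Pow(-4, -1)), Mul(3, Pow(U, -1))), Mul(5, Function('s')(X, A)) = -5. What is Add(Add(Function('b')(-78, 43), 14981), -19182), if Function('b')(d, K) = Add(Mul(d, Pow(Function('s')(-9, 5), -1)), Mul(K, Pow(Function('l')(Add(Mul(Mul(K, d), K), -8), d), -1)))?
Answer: Rational(-278477, 67) ≈ -4156.4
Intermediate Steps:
Function('s')(X, A) = -1 (Function('s')(X, A) = Mul(Rational(1, 5), -5) = -1)
Function('l')(z, U) = Add(Rational(-5, 4), Mul(3, Pow(U, -1))) (Function('l')(z, U) = Add(Mul(5, Rational(-1, 4)), Mul(3, Pow(U, -1))) = Add(Rational(-5, 4), Mul(3, Pow(U, -1))))
Function('b')(d, K) = Add(Mul(-1, d), Mul(K, Pow(Add(Rational(-5, 4), Mul(3, Pow(d, -1))), -1))) (Function('b')(d, K) = Add(Mul(d, Pow(-1, -1)), Mul(K, Pow(Add(Rational(-5, 4), Mul(3, Pow(d, -1))), -1))) = Add(Mul(d, -1), Mul(K, Pow(Add(Rational(-5, 4), Mul(3, Pow(d, -1))), -1))) = Add(Mul(-1, d), Mul(K, Pow(Add(Rational(-5, 4), Mul(3, Pow(d, -1))), -1))))
Add(Add(Function('b')(-78, 43), 14981), -19182) = Add(Add(Mul(-78, Pow(Add(-12, Mul(5, -78)), -1), Add(12, Mul(-5, -78), Mul(-4, 43))), 14981), -19182) = Add(Add(Mul(-78, Pow(Add(-12, -390), -1), Add(12, 390, -172)), 14981), -19182) = Add(Add(Mul(-78, Pow(-402, -1), 230), 14981), -19182) = Add(Add(Mul(-78, Rational(-1, 402), 230), 14981), -19182) = Add(Add(Rational(2990, 67), 14981), -19182) = Add(Rational(1006717, 67), -19182) = Rational(-278477, 67)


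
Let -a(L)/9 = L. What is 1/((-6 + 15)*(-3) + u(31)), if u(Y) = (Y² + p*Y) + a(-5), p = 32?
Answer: 1/1971 ≈ 0.00050736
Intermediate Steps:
a(L) = -9*L
u(Y) = 45 + Y² + 32*Y (u(Y) = (Y² + 32*Y) - 9*(-5) = (Y² + 32*Y) + 45 = 45 + Y² + 32*Y)
1/((-6 + 15)*(-3) + u(31)) = 1/((-6 + 15)*(-3) + (45 + 31² + 32*31)) = 1/(9*(-3) + (45 + 961 + 992)) = 1/(-27 + 1998) = 1/1971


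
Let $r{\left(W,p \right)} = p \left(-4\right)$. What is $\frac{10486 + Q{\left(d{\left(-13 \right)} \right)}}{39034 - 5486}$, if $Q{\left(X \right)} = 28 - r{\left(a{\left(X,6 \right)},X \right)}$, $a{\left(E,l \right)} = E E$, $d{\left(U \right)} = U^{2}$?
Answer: $\frac{5595}{16774} \approx 0.33355$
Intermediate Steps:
$a{\left(E,l \right)} = E^{2}$
$r{\left(W,p \right)} = - 4 p$
$Q{\left(X \right)} = 28 + 4 X$ ($Q{\left(X \right)} = 28 - - 4 X = 28 + 4 X$)
$\frac{10486 + Q{\left(d{\left(-13 \right)} \right)}}{39034 - 5486} = \frac{10486 + \left(28 + 4 \left(-13\right)^{2}\right)}{39034 - 5486} = \frac{10486 + \left(28 + 4 \cdot 169\right)}{33548} = \left(10486 + \left(28 + 676\right)\right) \frac{1}{33548} = \left(10486 + 704\right) \frac{1}{33548} = 11190 \cdot \frac{1}{33548} = \frac{5595}{16774}$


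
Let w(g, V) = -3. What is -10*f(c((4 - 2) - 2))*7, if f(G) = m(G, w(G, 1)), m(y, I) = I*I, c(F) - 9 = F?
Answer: -630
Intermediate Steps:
c(F) = 9 + F
m(y, I) = I²
f(G) = 9 (f(G) = (-3)² = 9)
-10*f(c((4 - 2) - 2))*7 = -10*9*7 = -90*7 = -630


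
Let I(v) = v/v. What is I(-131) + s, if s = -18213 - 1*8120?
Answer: -26332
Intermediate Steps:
s = -26333 (s = -18213 - 8120 = -26333)
I(v) = 1
I(-131) + s = 1 - 26333 = -26332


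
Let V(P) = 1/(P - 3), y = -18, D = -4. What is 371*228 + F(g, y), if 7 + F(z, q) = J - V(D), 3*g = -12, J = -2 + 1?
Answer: 592061/7 ≈ 84580.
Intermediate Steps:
J = -1
g = -4 (g = (1/3)*(-12) = -4)
V(P) = 1/(-3 + P)
F(z, q) = -55/7 (F(z, q) = -7 + (-1 - 1/(-3 - 4)) = -7 + (-1 - 1/(-7)) = -7 + (-1 - 1*(-1/7)) = -7 + (-1 + 1/7) = -7 - 6/7 = -55/7)
371*228 + F(g, y) = 371*228 - 55/7 = 84588 - 55/7 = 592061/7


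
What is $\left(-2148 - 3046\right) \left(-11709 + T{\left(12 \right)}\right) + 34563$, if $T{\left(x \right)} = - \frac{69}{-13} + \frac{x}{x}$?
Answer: $\frac{790638509}{13} \approx 6.0818 \cdot 10^{7}$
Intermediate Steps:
$T{\left(x \right)} = \frac{82}{13}$ ($T{\left(x \right)} = \left(-69\right) \left(- \frac{1}{13}\right) + 1 = \frac{69}{13} + 1 = \frac{82}{13}$)
$\left(-2148 - 3046\right) \left(-11709 + T{\left(12 \right)}\right) + 34563 = \left(-2148 - 3046\right) \left(-11709 + \frac{82}{13}\right) + 34563 = \left(-5194\right) \left(- \frac{152135}{13}\right) + 34563 = \frac{790189190}{13} + 34563 = \frac{790638509}{13}$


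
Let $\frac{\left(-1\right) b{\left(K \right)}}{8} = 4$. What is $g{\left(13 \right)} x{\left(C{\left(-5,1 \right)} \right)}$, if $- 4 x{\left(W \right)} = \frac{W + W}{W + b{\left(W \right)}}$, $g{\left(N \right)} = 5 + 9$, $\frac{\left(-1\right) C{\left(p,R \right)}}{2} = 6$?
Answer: $- \frac{21}{11} \approx -1.9091$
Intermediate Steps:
$C{\left(p,R \right)} = -12$ ($C{\left(p,R \right)} = \left(-2\right) 6 = -12$)
$b{\left(K \right)} = -32$ ($b{\left(K \right)} = \left(-8\right) 4 = -32$)
$g{\left(N \right)} = 14$
$x{\left(W \right)} = - \frac{W}{2 \left(-32 + W\right)}$ ($x{\left(W \right)} = - \frac{\left(W + W\right) \frac{1}{W - 32}}{4} = - \frac{2 W \frac{1}{-32 + W}}{4} = - \frac{W}{2 \left(-32 + W\right)}$)
$g{\left(13 \right)} x{\left(C{\left(-5,1 \right)} \right)} = 14 \left(\left(-1\right) \left(-12\right) \frac{1}{-64 + 2 \left(-12\right)}\right) = 14 \left(\left(-1\right) \left(-12\right) \frac{1}{-64 - 24}\right) = 14 \left(\left(-1\right) \left(-12\right) \frac{1}{-88}\right) = 14 \left(\left(-1\right) \left(-12\right) \left(- \frac{1}{88}\right)\right) = 14 \left(- \frac{3}{22}\right) = - \frac{21}{11}$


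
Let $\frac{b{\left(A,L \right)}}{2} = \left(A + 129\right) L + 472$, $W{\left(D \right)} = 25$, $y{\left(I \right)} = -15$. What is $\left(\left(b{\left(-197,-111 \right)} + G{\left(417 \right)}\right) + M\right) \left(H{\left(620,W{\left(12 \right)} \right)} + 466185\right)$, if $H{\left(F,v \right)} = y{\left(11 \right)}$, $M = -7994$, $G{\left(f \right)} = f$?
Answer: $3945196710$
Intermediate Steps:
$H{\left(F,v \right)} = -15$
$b{\left(A,L \right)} = 944 + 2 L \left(129 + A\right)$ ($b{\left(A,L \right)} = 2 \left(\left(A + 129\right) L + 472\right) = 2 \left(\left(129 + A\right) L + 472\right) = 2 \left(L \left(129 + A\right) + 472\right) = 2 \left(472 + L \left(129 + A\right)\right) = 944 + 2 L \left(129 + A\right)$)
$\left(\left(b{\left(-197,-111 \right)} + G{\left(417 \right)}\right) + M\right) \left(H{\left(620,W{\left(12 \right)} \right)} + 466185\right) = \left(\left(\left(944 + 258 \left(-111\right) + 2 \left(-197\right) \left(-111\right)\right) + 417\right) - 7994\right) \left(-15 + 466185\right) = \left(\left(\left(944 - 28638 + 43734\right) + 417\right) - 7994\right) 466170 = \left(\left(16040 + 417\right) - 7994\right) 466170 = \left(16457 - 7994\right) 466170 = 8463 \cdot 466170 = 3945196710$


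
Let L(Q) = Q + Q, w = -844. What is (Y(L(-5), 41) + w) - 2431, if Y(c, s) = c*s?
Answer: -3685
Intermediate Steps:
L(Q) = 2*Q
(Y(L(-5), 41) + w) - 2431 = ((2*(-5))*41 - 844) - 2431 = (-10*41 - 844) - 2431 = (-410 - 844) - 2431 = -1254 - 2431 = -3685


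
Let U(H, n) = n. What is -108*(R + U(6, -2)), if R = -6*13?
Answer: 8640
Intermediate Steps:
R = -78
-108*(R + U(6, -2)) = -108*(-78 - 2) = -108*(-80) = 8640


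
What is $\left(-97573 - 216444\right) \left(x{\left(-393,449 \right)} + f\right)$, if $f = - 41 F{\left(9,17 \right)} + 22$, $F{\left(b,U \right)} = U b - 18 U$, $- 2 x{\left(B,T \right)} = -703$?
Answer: $- \frac{4174227981}{2} \approx -2.0871 \cdot 10^{9}$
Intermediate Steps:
$x{\left(B,T \right)} = \frac{703}{2}$ ($x{\left(B,T \right)} = \left(- \frac{1}{2}\right) \left(-703\right) = \frac{703}{2}$)
$F{\left(b,U \right)} = - 18 U + U b$
$f = 6295$ ($f = - 41 \cdot 17 \left(-18 + 9\right) + 22 = - 41 \cdot 17 \left(-9\right) + 22 = \left(-41\right) \left(-153\right) + 22 = 6273 + 22 = 6295$)
$\left(-97573 - 216444\right) \left(x{\left(-393,449 \right)} + f\right) = \left(-97573 - 216444\right) \left(\frac{703}{2} + 6295\right) = \left(-314017\right) \frac{13293}{2} = - \frac{4174227981}{2}$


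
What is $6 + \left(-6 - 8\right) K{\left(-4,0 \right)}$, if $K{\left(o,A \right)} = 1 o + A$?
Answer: $62$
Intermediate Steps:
$K{\left(o,A \right)} = A + o$ ($K{\left(o,A \right)} = o + A = A + o$)
$6 + \left(-6 - 8\right) K{\left(-4,0 \right)} = 6 + \left(-6 - 8\right) \left(0 - 4\right) = 6 + \left(-6 - 8\right) \left(-4\right) = 6 - -56 = 6 + 56 = 62$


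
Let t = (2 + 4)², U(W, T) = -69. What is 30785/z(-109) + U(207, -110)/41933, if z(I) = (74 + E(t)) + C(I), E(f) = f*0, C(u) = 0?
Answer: 1290902299/3103042 ≈ 416.01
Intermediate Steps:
t = 36 (t = 6² = 36)
E(f) = 0
z(I) = 74 (z(I) = (74 + 0) + 0 = 74 + 0 = 74)
30785/z(-109) + U(207, -110)/41933 = 30785/74 - 69/41933 = 1290902299/3103042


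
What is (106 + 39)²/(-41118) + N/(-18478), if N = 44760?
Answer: -1114470815/379889202 ≈ -2.9337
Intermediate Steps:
(106 + 39)²/(-41118) + N/(-18478) = (106 + 39)²/(-41118) + 44760/(-18478) = 145²*(-1/41118) + 44760*(-1/18478) = 21025*(-1/41118) - 22380/9239 = -21025/41118 - 22380/9239 = -1114470815/379889202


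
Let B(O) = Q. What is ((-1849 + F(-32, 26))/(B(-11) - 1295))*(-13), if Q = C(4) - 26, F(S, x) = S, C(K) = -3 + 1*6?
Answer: -24453/1318 ≈ -18.553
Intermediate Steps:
C(K) = 3 (C(K) = -3 + 6 = 3)
Q = -23 (Q = 3 - 26 = -23)
B(O) = -23
((-1849 + F(-32, 26))/(B(-11) - 1295))*(-13) = ((-1849 - 32)/(-23 - 1295))*(-13) = -1881/(-1318)*(-13) = -1881*(-1/1318)*(-13) = (1881/1318)*(-13) = -24453/1318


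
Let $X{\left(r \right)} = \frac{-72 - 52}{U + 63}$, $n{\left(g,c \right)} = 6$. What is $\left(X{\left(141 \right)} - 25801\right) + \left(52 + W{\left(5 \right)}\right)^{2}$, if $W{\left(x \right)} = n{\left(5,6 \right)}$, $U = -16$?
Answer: $- \frac{1054663}{47} \approx -22440.0$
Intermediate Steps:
$X{\left(r \right)} = - \frac{124}{47}$ ($X{\left(r \right)} = \frac{-72 - 52}{-16 + 63} = - \frac{124}{47}$)
$W{\left(x \right)} = 6$
$\left(X{\left(141 \right)} - 25801\right) + \left(52 + W{\left(5 \right)}\right)^{2} = \left(- \frac{124}{47} - 25801\right) + \left(52 + 6\right)^{2} = - \frac{1212771}{47} + 58^{2} = - \frac{1212771}{47} + 3364 = - \frac{1054663}{47}$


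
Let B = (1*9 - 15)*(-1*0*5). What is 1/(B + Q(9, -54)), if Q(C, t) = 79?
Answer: 1/79 ≈ 0.012658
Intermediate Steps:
B = 0 (B = (9 - 15)*(0*5) = -6*0 = 0)
1/(B + Q(9, -54)) = 1/(0 + 79) = 1/79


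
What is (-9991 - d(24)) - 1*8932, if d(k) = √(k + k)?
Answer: -18923 - 4*√3 ≈ -18930.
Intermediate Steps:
d(k) = √2*√k (d(k) = √(2*k) = √2*√k)
(-9991 - d(24)) - 1*8932 = (-9991 - √2*√24) - 1*8932 = (-9991 - √2*2*√6) - 8932 = (-9991 - 4*√3) - 8932 = -18923 - 4*√3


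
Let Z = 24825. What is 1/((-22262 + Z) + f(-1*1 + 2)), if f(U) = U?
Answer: 1/2564 ≈ 0.00039002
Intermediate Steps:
1/((-22262 + Z) + f(-1*1 + 2)) = 1/((-22262 + 24825) + (-1*1 + 2)) = 1/(2563 + (-1 + 2)) = 1/(2563 + 1) = 1/2564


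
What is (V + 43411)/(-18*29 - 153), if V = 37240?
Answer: -80651/675 ≈ -119.48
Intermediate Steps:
(V + 43411)/(-18*29 - 153) = (37240 + 43411)/(-18*29 - 153) = 80651/(-522 - 153) = 80651/(-675) = 80651*(-1/675) = -80651/675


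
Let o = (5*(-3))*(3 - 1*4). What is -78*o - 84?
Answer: -1254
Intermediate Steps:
o = 15 (o = -15*(3 - 4) = -15*(-1) = 15)
-78*o - 84 = -78*15 - 84 = -1170 - 84 = -1254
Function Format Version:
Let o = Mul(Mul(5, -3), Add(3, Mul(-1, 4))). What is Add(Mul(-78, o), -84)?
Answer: -1254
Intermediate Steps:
o = 15 (o = Mul(-15, Add(3, -4)) = Mul(-15, -1) = 15)
Add(Mul(-78, o), -84) = Add(Mul(-78, 15), -84) = Add(-1170, -84) = -1254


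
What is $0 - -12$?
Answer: $12$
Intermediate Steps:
$0 - -12 = 0 + 12 = 12$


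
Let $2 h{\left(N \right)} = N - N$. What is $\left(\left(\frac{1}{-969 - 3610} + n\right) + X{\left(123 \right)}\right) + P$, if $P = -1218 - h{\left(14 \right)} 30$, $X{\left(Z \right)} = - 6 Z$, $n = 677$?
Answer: $- \frac{5856542}{4579} \approx -1279.0$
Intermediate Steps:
$h{\left(N \right)} = 0$ ($h{\left(N \right)} = \frac{N - N}{2} = \frac{1}{2} \cdot 0 = 0$)
$P = -1218$ ($P = -1218 - 0 \cdot 30 = -1218 - 0 = -1218 + 0 = -1218$)
$\left(\left(\frac{1}{-969 - 3610} + n\right) + X{\left(123 \right)}\right) + P = \left(\left(\frac{1}{-969 - 3610} + 677\right) - 738\right) - 1218 = \left(\left(\frac{1}{-4579} + 677\right) - 738\right) - 1218 = \left(\left(- \frac{1}{4579} + 677\right) - 738\right) - 1218 = \left(\frac{3099982}{4579} - 738\right) - 1218 = - \frac{279320}{4579} - 1218 = - \frac{5856542}{4579}$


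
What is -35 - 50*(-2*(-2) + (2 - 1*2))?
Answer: -235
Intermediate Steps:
-35 - 50*(-2*(-2) + (2 - 1*2)) = -35 - 50*(4 + (2 - 2)) = -35 - 50*(4 + 0) = -35 - 50*4 = -35 - 200 = -235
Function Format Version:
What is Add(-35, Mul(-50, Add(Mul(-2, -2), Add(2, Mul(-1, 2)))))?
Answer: -235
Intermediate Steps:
Add(-35, Mul(-50, Add(Mul(-2, -2), Add(2, Mul(-1, 2))))) = Add(-35, Mul(-50, Add(4, Add(2, -2)))) = Add(-35, Mul(-50, Add(4, 0))) = Add(-35, Mul(-50, 4)) = Add(-35, -200) = -235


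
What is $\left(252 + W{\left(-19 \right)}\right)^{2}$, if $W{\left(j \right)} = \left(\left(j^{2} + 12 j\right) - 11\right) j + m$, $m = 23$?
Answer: $4173849$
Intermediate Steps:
$W{\left(j \right)} = 23 + j \left(-11 + j^{2} + 12 j\right)$ ($W{\left(j \right)} = \left(\left(j^{2} + 12 j\right) - 11\right) j + 23 = \left(-11 + j^{2} + 12 j\right) j + 23 = j \left(-11 + j^{2} + 12 j\right) + 23 = 23 + j \left(-11 + j^{2} + 12 j\right)$)
$\left(252 + W{\left(-19 \right)}\right)^{2} = \left(252 + \left(23 + \left(-19\right)^{3} - -209 + 12 \left(-19\right)^{2}\right)\right)^{2} = \left(252 + \left(23 - 6859 + 209 + 12 \cdot 361\right)\right)^{2} = \left(252 + \left(23 - 6859 + 209 + 4332\right)\right)^{2} = \left(252 - 2295\right)^{2} = \left(-2043\right)^{2} = 4173849$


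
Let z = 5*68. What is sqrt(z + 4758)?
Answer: sqrt(5098) ≈ 71.400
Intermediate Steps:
z = 340
sqrt(z + 4758) = sqrt(340 + 4758) = sqrt(5098)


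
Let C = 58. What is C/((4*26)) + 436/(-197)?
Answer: -16959/10244 ≈ -1.6555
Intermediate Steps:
C/((4*26)) + 436/(-197) = 58/((4*26)) + 436/(-197) = 58/104 + 436*(-1/197) = 58*(1/104) - 436/197 = 29/52 - 436/197 = -16959/10244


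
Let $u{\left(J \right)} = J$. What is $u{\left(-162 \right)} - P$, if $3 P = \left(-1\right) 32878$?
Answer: $\frac{32392}{3} \approx 10797.0$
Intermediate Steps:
$P = - \frac{32878}{3}$ ($P = \frac{\left(-1\right) 32878}{3} = \frac{1}{3} \left(-32878\right) = - \frac{32878}{3} \approx -10959.0$)
$u{\left(-162 \right)} - P = -162 - - \frac{32878}{3} = -162 + \frac{32878}{3} = \frac{32392}{3}$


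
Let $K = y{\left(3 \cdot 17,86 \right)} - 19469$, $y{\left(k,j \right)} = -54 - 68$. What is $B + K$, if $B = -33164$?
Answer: $-52755$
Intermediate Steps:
$y{\left(k,j \right)} = -122$
$K = -19591$ ($K = -122 - 19469 = -19591$)
$B + K = -33164 - 19591 = -52755$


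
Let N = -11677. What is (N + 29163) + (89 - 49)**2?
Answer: 19086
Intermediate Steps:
(N + 29163) + (89 - 49)**2 = (-11677 + 29163) + (89 - 49)**2 = 17486 + 40**2 = 17486 + 1600 = 19086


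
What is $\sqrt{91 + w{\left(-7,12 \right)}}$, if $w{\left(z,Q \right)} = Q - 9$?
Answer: $\sqrt{94} \approx 9.6954$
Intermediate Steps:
$w{\left(z,Q \right)} = -9 + Q$ ($w{\left(z,Q \right)} = Q - 9 = -9 + Q$)
$\sqrt{91 + w{\left(-7,12 \right)}} = \sqrt{91 + \left(-9 + 12\right)} = \sqrt{91 + 3} = \sqrt{94}$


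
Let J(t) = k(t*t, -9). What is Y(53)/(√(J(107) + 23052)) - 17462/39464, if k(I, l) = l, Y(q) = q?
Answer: -8731/19732 + 53*√23043/23043 ≈ -0.093334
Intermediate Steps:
J(t) = -9
Y(53)/(√(J(107) + 23052)) - 17462/39464 = 53/(√(-9 + 23052)) - 17462/39464 = 53/(√23043) - 17462*1/39464 = 53*(√23043/23043) - 8731/19732 = 53*√23043/23043 - 8731/19732 = -8731/19732 + 53*√23043/23043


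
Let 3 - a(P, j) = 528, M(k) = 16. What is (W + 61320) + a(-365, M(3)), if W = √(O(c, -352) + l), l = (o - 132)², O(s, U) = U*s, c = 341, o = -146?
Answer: 60795 + 2*I*√10687 ≈ 60795.0 + 206.76*I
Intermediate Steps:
a(P, j) = -525 (a(P, j) = 3 - 1*528 = 3 - 528 = -525)
l = 77284 (l = (-146 - 132)² = (-278)² = 77284)
W = 2*I*√10687 (W = √(-352*341 + 77284) = √(-120032 + 77284) = √(-42748) = 2*I*√10687 ≈ 206.76*I)
(W + 61320) + a(-365, M(3)) = (2*I*√10687 + 61320) - 525 = (61320 + 2*I*√10687) - 525 = 60795 + 2*I*√10687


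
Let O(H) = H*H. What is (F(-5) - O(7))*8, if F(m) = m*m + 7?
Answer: -136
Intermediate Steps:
O(H) = H**2
F(m) = 7 + m**2 (F(m) = m**2 + 7 = 7 + m**2)
(F(-5) - O(7))*8 = ((7 + (-5)**2) - 1*7**2)*8 = ((7 + 25) - 1*49)*8 = (32 - 49)*8 = -17*8 = -136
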